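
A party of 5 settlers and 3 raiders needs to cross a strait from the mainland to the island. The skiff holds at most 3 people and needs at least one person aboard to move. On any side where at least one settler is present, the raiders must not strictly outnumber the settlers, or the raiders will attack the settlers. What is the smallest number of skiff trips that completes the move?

7

Counting alone: each trip to the island takes at most 3 across and each return brings at least 1 back, so after t trips out (and t−1 returns) at most 3t − (t−1) of the 8 are across; that first reaches 8 at t = 4, so at least 7 crossings are needed.
The plan below uses exactly 7 crossings, so it is optimal:
1. 2 raiders → the island.  (the mainland: 5S 1R; the island: 0S 2R)
2. 1 raider ← the mainland.  (the mainland: 5S 2R; the island: 0S 1R)
3. 2 settlers and 1 raider → the island.  (the mainland: 3S 1R; the island: 2S 2R)
4. 1 raider ← the mainland.  (the mainland: 3S 2R; the island: 2S 1R)
5. 1 settler and 2 raiders → the island.  (the mainland: 2S 0R; the island: 3S 3R)
6. 1 raider ← the mainland.  (the mainland: 2S 1R; the island: 3S 2R)
7. 2 settlers and 1 raider → the island.  (the mainland: 0S 0R; the island: 5S 3R)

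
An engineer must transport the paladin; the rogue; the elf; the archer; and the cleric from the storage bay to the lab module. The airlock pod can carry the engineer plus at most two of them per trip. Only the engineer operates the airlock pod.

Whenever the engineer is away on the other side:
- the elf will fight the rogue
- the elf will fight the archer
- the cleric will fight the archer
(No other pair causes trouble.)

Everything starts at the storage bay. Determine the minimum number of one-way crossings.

5

Counting alone: the engineer can take at most 2 across per trip to the lab module, so moving all 5 needs at least 3 loaded trips out, with a return between consecutive ones — at least 5 crossings.
The plan below uses exactly 5 crossings, so it is optimal:
1. Engineer goes to the lab module with the archer and the rogue.
2. Engineer goes back to the storage bay alone.
3. Engineer goes to the lab module with the paladin.
4. Engineer goes back to the storage bay alone.
5. Engineer goes to the lab module with the cleric and the elf.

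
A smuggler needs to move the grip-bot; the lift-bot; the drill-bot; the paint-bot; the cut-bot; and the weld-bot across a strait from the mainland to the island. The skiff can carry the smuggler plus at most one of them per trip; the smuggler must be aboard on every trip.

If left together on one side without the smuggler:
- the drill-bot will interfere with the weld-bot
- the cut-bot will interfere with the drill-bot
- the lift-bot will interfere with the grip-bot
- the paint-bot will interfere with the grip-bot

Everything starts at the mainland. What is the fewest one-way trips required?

impossible

Whatever the first load, the items left behind include a forbidden pair without the smuggler. No opening move is safe, so no plan exists.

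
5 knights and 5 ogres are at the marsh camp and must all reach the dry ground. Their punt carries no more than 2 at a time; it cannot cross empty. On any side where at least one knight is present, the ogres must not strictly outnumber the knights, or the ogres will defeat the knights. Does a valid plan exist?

No

Following every safe sequence of crossings from the start, the most of the 10 that can be at the dry ground as the punt arrives there on crossings 1, 3, 5, 7 is 2, 3, 4, 5 respectively; the best ever achieved is 5 of 10.
From crossing 9 on, no configuration arises that was not already reachable earlier: only 13 distinct safe configurations (who is on which side, and where the punt is) can ever be reached, none of them has everyone across, and every continuation just revisits them. They are: 0 knights + 0 ogres across (punt back at the start); 0 knights + 1 ogre across (punt there); 0 knights + 1 ogre across (punt back at the start); 0 knights + 2 ogres across (punt there); 0 knights + 2 ogres across (punt back at the start); 0 knights + 3 ogres across (punt there); 0 knights + 3 ogres across (punt back at the start); 0 knights + 4 ogres across (punt there); 0 knights + 4 ogres across (punt back at the start); 0 knights + 5 ogres across (punt there); 1 knight + 1 ogre across (punt there); 1 knight + 1 ogre across (punt back at the start); 2 knights + 2 ogres across (punt there). So no valid plan exists.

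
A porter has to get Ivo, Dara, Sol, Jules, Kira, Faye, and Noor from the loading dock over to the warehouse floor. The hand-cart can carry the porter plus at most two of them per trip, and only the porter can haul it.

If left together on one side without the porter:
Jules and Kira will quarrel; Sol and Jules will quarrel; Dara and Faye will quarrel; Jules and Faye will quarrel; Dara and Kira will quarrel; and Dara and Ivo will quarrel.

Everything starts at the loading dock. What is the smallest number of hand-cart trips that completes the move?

9

Counting alone: the porter can take at most 2 across per trip to the warehouse floor, so moving all 7 needs at least 4 loaded trips out, with a return between consecutive ones — at least 7 crossings.
The safety rule pushes this higher. Following every safe sequence of crossings, the most of the 7 that can be at the warehouse floor as the hand-cart arrives there on crossing 7 is 6 — never all 7.
So no plan with fewer than 9 crossings exists, and this one achieves 9:
1. Porter goes to the warehouse floor with Dara and Jules.
2. Porter goes back to the loading dock alone.
3. Porter goes to the warehouse floor with Ivo.
4. Porter goes back to the loading dock with Dara.
5. Porter goes to the warehouse floor with Faye and Kira.
6. Porter goes back to the loading dock with Jules.
7. Porter goes to the warehouse floor with Noor and Sol.
8. Porter goes back to the loading dock alone.
9. Porter goes to the warehouse floor with Dara and Jules.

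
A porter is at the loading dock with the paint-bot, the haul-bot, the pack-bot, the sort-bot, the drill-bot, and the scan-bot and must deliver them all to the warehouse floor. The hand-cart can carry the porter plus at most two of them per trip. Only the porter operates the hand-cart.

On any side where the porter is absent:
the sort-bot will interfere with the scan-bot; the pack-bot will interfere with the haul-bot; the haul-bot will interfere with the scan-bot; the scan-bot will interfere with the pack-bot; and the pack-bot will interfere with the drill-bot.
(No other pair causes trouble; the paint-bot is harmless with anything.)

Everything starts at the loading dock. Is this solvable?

Yes

1. Porter goes to the warehouse floor with the pack-bot and the scan-bot.  [the loading dock: the drill-bot, the haul-bot, the paint-bot, the sort-bot | the warehouse floor: the pack-bot, the scan-bot]
2. Porter goes back to the loading dock with the pack-bot.  [the loading dock: the drill-bot, the haul-bot, the pack-bot, the paint-bot, the sort-bot | the warehouse floor: the scan-bot]
3. Porter goes to the warehouse floor with the pack-bot and the paint-bot.  [the loading dock: the drill-bot, the haul-bot, the sort-bot | the warehouse floor: the pack-bot, the paint-bot, the scan-bot]
4. Porter goes back to the loading dock with the pack-bot.  [the loading dock: the drill-bot, the haul-bot, the pack-bot, the sort-bot | the warehouse floor: the paint-bot, the scan-bot]
5. Porter goes to the warehouse floor with the drill-bot and the haul-bot.  [the loading dock: the pack-bot, the sort-bot | the warehouse floor: the drill-bot, the haul-bot, the paint-bot, the scan-bot]
6. Porter goes back to the loading dock with the haul-bot.  [the loading dock: the haul-bot, the pack-bot, the sort-bot | the warehouse floor: the drill-bot, the paint-bot, the scan-bot]
7. Porter goes to the warehouse floor with the haul-bot and the sort-bot.  [the loading dock: the pack-bot | the warehouse floor: the drill-bot, the haul-bot, the paint-bot, the scan-bot, the sort-bot]
8. Porter goes back to the loading dock with the scan-bot.  [the loading dock: the pack-bot, the scan-bot | the warehouse floor: the drill-bot, the haul-bot, the paint-bot, the sort-bot]
9. Porter goes to the warehouse floor with the pack-bot and the scan-bot.  [the loading dock: — | the warehouse floor: the drill-bot, the haul-bot, the pack-bot, the paint-bot, the scan-bot, the sort-bot]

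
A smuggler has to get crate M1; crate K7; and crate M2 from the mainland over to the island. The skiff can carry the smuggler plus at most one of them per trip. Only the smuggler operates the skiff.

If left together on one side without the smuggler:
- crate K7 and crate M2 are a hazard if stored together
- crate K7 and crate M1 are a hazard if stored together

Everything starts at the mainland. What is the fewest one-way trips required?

7

Counting alone: the smuggler can take at most 1 across per trip to the island, so moving all 3 needs at least 3 loaded trips out, with a return between consecutive ones — at least 5 crossings.
The safety rule pushes this higher. Following every safe sequence of crossings, the most of the 3 that can be at the island as the skiff arrives there on crossing 5 is 2 — never all 3.
So no plan with fewer than 7 crossings exists, and this one achieves 7:
1. Smuggler goes to the island with crate K7.  [the mainland: crate M1, crate M2 | the island: crate K7]
2. Smuggler goes back to the mainland alone.  [the mainland: crate M1, crate M2 | the island: crate K7]
3. Smuggler goes to the island with crate M1.  [the mainland: crate M2 | the island: crate K7, crate M1]
4. Smuggler goes back to the mainland with crate K7.  [the mainland: crate K7, crate M2 | the island: crate M1]
5. Smuggler goes to the island with crate M2.  [the mainland: crate K7 | the island: crate M1, crate M2]
6. Smuggler goes back to the mainland alone.  [the mainland: crate K7 | the island: crate M1, crate M2]
7. Smuggler goes to the island with crate K7.  [the mainland: — | the island: crate K7, crate M1, crate M2]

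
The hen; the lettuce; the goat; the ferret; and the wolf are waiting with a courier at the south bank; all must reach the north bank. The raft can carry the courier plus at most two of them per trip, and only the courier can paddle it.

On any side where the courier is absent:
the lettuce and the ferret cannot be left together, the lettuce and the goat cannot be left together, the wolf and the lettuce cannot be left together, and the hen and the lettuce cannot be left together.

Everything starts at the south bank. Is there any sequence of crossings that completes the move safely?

1. Courier goes to the north bank with the lettuce.  [the south bank: the ferret, the goat, the hen, the wolf | the north bank: the lettuce]
2. Courier goes back to the south bank alone.  [the south bank: the ferret, the goat, the hen, the wolf | the north bank: the lettuce]
3. Courier goes to the north bank with the goat and the hen.  [the south bank: the ferret, the wolf | the north bank: the goat, the hen, the lettuce]
4. Courier goes back to the south bank with the lettuce.  [the south bank: the ferret, the lettuce, the wolf | the north bank: the goat, the hen]
5. Courier goes to the north bank with the ferret and the lettuce.  [the south bank: the wolf | the north bank: the ferret, the goat, the hen, the lettuce]
6. Courier goes back to the south bank with the lettuce.  [the south bank: the lettuce, the wolf | the north bank: the ferret, the goat, the hen]
7. Courier goes to the north bank with the lettuce and the wolf.  [the south bank: — | the north bank: the ferret, the goat, the hen, the lettuce, the wolf]

Yes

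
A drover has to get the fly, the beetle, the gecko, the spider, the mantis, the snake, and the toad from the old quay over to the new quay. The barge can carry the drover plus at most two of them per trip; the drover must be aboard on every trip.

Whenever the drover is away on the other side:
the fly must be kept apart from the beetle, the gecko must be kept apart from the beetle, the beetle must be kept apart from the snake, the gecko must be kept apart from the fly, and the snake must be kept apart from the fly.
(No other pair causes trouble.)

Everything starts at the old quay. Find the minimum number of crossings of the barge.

Counting alone: the drover can take at most 2 across per trip to the new quay, so moving all 7 needs at least 4 loaded trips out, with a return between consecutive ones — at least 7 crossings.
The safety rule pushes this higher. Following every safe sequence of crossings, the most of the 7 that can be at the new quay as the barge arrives there on crossings 7, 9 is 5, 6 respectively — never all 7.
So no plan with fewer than 11 crossings exists, and this one achieves 11:
1. Drover goes to the new quay with the beetle and the fly.  [the old quay: the gecko, the mantis, the snake, the spider, the toad | the new quay: the beetle, the fly]
2. Drover goes back to the old quay with the fly.  [the old quay: the fly, the gecko, the mantis, the snake, the spider, the toad | the new quay: the beetle]
3. Drover goes to the new quay with the fly and the spider.  [the old quay: the gecko, the mantis, the snake, the toad | the new quay: the beetle, the fly, the spider]
4. Drover goes back to the old quay with the fly.  [the old quay: the fly, the gecko, the mantis, the snake, the toad | the new quay: the beetle, the spider]
5. Drover goes to the new quay with the fly and the mantis.  [the old quay: the gecko, the snake, the toad | the new quay: the beetle, the fly, the mantis, the spider]
6. Drover goes back to the old quay with the fly.  [the old quay: the fly, the gecko, the snake, the toad | the new quay: the beetle, the mantis, the spider]
7. Drover goes to the new quay with the fly and the toad.  [the old quay: the gecko, the snake | the new quay: the beetle, the fly, the mantis, the spider, the toad]
8. Drover goes back to the old quay with the fly.  [the old quay: the fly, the gecko, the snake | the new quay: the beetle, the mantis, the spider, the toad]
9. Drover goes to the new quay with the gecko and the snake.  [the old quay: the fly | the new quay: the beetle, the gecko, the mantis, the snake, the spider, the toad]
10. Drover goes back to the old quay with the beetle.  [the old quay: the beetle, the fly | the new quay: the gecko, the mantis, the snake, the spider, the toad]
11. Drover goes to the new quay with the beetle and the fly.  [the old quay: — | the new quay: the beetle, the fly, the gecko, the mantis, the snake, the spider, the toad]

11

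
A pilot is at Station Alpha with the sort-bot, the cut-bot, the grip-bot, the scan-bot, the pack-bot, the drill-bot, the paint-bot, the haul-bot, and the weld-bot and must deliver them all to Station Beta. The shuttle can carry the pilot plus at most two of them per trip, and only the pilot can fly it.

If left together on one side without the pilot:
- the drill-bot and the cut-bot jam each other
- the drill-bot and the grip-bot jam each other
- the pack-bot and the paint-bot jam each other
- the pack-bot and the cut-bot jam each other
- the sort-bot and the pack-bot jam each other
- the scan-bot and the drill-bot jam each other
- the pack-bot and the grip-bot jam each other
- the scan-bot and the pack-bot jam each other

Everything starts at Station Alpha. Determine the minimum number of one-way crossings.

11

Counting alone: the pilot can take at most 2 across per trip to Station Beta, so moving all 9 needs at least 5 loaded trips out, with a return between consecutive ones — at least 9 crossings.
The safety rule pushes this higher. Following every safe sequence of crossings, the most of the 9 that can be at Station Beta as the shuttle arrives there on crossing 9 is 7 — never all 9.
So no plan with fewer than 11 crossings exists, and this one achieves 11:
1. Pilot goes to Station Beta with the drill-bot and the pack-bot.  [Station Alpha: the cut-bot, the grip-bot, the haul-bot, the paint-bot, the scan-bot, the sort-bot, the weld-bot | Station Beta: the drill-bot, the pack-bot]
2. Pilot goes back to Station Alpha alone.  [Station Alpha: the cut-bot, the grip-bot, the haul-bot, the paint-bot, the scan-bot, the sort-bot, the weld-bot | Station Beta: the drill-bot, the pack-bot]
3. Pilot goes to Station Beta with the paint-bot and the sort-bot.  [Station Alpha: the cut-bot, the grip-bot, the haul-bot, the scan-bot, the weld-bot | Station Beta: the drill-bot, the pack-bot, the paint-bot, the sort-bot]
4. Pilot goes back to Station Alpha with the pack-bot.  [Station Alpha: the cut-bot, the grip-bot, the haul-bot, the pack-bot, the scan-bot, the weld-bot | Station Beta: the drill-bot, the paint-bot, the sort-bot]
5. Pilot goes to Station Beta with the cut-bot and the pack-bot.  [Station Alpha: the grip-bot, the haul-bot, the scan-bot, the weld-bot | Station Beta: the cut-bot, the drill-bot, the pack-bot, the paint-bot, the sort-bot]
6. Pilot goes back to Station Alpha with the drill-bot and the pack-bot.  [Station Alpha: the drill-bot, the grip-bot, the haul-bot, the pack-bot, the scan-bot, the weld-bot | Station Beta: the cut-bot, the paint-bot, the sort-bot]
7. Pilot goes to Station Beta with the grip-bot and the scan-bot.  [Station Alpha: the drill-bot, the haul-bot, the pack-bot, the weld-bot | Station Beta: the cut-bot, the grip-bot, the paint-bot, the scan-bot, the sort-bot]
8. Pilot goes back to Station Alpha alone.  [Station Alpha: the drill-bot, the haul-bot, the pack-bot, the weld-bot | Station Beta: the cut-bot, the grip-bot, the paint-bot, the scan-bot, the sort-bot]
9. Pilot goes to Station Beta with the haul-bot and the weld-bot.  [Station Alpha: the drill-bot, the pack-bot | Station Beta: the cut-bot, the grip-bot, the haul-bot, the paint-bot, the scan-bot, the sort-bot, the weld-bot]
10. Pilot goes back to Station Alpha alone.  [Station Alpha: the drill-bot, the pack-bot | Station Beta: the cut-bot, the grip-bot, the haul-bot, the paint-bot, the scan-bot, the sort-bot, the weld-bot]
11. Pilot goes to Station Beta with the drill-bot and the pack-bot.  [Station Alpha: — | Station Beta: the cut-bot, the drill-bot, the grip-bot, the haul-bot, the pack-bot, the paint-bot, the scan-bot, the sort-bot, the weld-bot]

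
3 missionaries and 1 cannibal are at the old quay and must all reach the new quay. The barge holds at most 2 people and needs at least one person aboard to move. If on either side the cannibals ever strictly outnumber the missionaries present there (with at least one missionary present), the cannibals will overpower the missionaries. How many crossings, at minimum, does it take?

Counting alone: each trip to the new quay takes at most 2 across and each return brings at least 1 back, so after t trips out (and t−1 returns) at most 2t − (t−1) of the 4 are across; that first reaches 4 at t = 3, so at least 5 crossings are needed.
The plan below uses exactly 5 crossings, so it is optimal:
1. 1 missionary and 1 cannibal → the new quay.  (the old quay: 2M 0C; the new quay: 1M 1C)
2. 1 cannibal ← the old quay.  (the old quay: 2M 1C; the new quay: 1M 0C)
3. 1 missionary and 1 cannibal → the new quay.  (the old quay: 1M 0C; the new quay: 2M 1C)
4. 1 cannibal ← the old quay.  (the old quay: 1M 1C; the new quay: 2M 0C)
5. 1 missionary and 1 cannibal → the new quay.  (the old quay: 0M 0C; the new quay: 3M 1C)

5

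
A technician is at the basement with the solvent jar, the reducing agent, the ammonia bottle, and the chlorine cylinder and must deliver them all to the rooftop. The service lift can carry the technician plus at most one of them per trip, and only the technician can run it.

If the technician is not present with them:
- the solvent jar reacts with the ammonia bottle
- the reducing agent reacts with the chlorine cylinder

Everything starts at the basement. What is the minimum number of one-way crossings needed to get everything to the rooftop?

impossible

Whatever the first load, the items left behind include a forbidden pair without the technician. No opening move is safe, so no plan exists.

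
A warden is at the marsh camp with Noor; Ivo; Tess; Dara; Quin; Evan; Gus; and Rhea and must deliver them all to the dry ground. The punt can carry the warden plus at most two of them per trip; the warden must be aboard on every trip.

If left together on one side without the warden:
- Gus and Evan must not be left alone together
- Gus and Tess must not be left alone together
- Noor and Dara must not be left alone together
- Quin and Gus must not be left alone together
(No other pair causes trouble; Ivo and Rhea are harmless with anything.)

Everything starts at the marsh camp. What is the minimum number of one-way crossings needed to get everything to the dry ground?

9

Counting alone: the warden can take at most 2 across per trip to the dry ground, so moving all 8 needs at least 4 loaded trips out, with a return between consecutive ones — at least 7 crossings.
The safety rule pushes this higher. Following every safe sequence of crossings, the most of the 8 that can be at the dry ground as the punt arrives there on crossing 7 is 7 — never all 8.
So no plan with fewer than 9 crossings exists, and this one achieves 9:
1. Warden goes to the dry ground with Gus and Noor.
2. Warden goes back to the marsh camp alone.
3. Warden goes to the dry ground with Ivo.
4. Warden goes back to the marsh camp alone.
5. Warden goes to the dry ground with Quin and Tess.
6. Warden goes back to the marsh camp with Gus.
7. Warden goes to the dry ground with Evan and Rhea.
8. Warden goes back to the marsh camp alone.
9. Warden goes to the dry ground with Dara and Gus.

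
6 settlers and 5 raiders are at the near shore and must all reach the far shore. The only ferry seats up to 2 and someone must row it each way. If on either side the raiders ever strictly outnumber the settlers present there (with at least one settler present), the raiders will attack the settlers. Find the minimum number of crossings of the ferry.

Counting alone: each trip to the far shore takes at most 2 across and each return brings at least 1 back, so after t trips out (and t−1 returns) at most 2t − (t−1) of the 11 are across; that first reaches 11 at t = 10, so at least 19 crossings are needed.
The plan below uses exactly 19 crossings, so it is optimal:
1. 2 raiders → the far shore.  (the near shore: 6S 3R; the far shore: 0S 2R)
2. 1 raider ← the near shore.  (the near shore: 6S 4R; the far shore: 0S 1R)
3. 2 raiders → the far shore.  (the near shore: 6S 2R; the far shore: 0S 3R)
4. 1 raider ← the near shore.  (the near shore: 6S 3R; the far shore: 0S 2R)
5. 2 settlers → the far shore.  (the near shore: 4S 3R; the far shore: 2S 2R)
6. 1 raider ← the near shore.  (the near shore: 4S 4R; the far shore: 2S 1R)
7. 1 settler and 1 raider → the far shore.  (the near shore: 3S 3R; the far shore: 3S 2R)
8. 1 settler ← the near shore.  (the near shore: 4S 3R; the far shore: 2S 2R)
9. 1 settler and 1 raider → the far shore.  (the near shore: 3S 2R; the far shore: 3S 3R)
10. 1 raider ← the near shore.  (the near shore: 3S 3R; the far shore: 3S 2R)
11. 1 settler and 1 raider → the far shore.  (the near shore: 2S 2R; the far shore: 4S 3R)
12. 1 settler ← the near shore.  (the near shore: 3S 2R; the far shore: 3S 3R)
13. 1 settler and 1 raider → the far shore.  (the near shore: 2S 1R; the far shore: 4S 4R)
14. 1 raider ← the near shore.  (the near shore: 2S 2R; the far shore: 4S 3R)
15. 1 settler and 1 raider → the far shore.  (the near shore: 1S 1R; the far shore: 5S 4R)
16. 1 settler ← the near shore.  (the near shore: 2S 1R; the far shore: 4S 4R)
17. 1 settler and 1 raider → the far shore.  (the near shore: 1S 0R; the far shore: 5S 5R)
18. 1 raider ← the near shore.  (the near shore: 1S 1R; the far shore: 5S 4R)
19. 1 settler and 1 raider → the far shore.  (the near shore: 0S 0R; the far shore: 6S 5R)

19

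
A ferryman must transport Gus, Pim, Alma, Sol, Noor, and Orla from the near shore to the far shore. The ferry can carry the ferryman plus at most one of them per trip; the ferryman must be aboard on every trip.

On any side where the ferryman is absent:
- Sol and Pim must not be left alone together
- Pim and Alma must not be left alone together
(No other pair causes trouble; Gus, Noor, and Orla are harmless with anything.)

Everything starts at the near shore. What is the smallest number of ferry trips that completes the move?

Counting alone: the ferryman can take at most 1 across per trip to the far shore, so moving all 6 needs at least 6 loaded trips out, with a return between consecutive ones — at least 11 crossings.
The safety rule pushes this higher. Following every safe sequence of crossings, the most of the 6 that can be at the far shore as the ferry arrives there on crossing 11 is 5 — never all 6.
So no plan with fewer than 13 crossings exists, and this one achieves 13:
1. Ferryman goes to the far shore with Pim.  [the near shore: Alma, Gus, Noor, Orla, Sol | the far shore: Pim]
2. Ferryman goes back to the near shore alone.  [the near shore: Alma, Gus, Noor, Orla, Sol | the far shore: Pim]
3. Ferryman goes to the far shore with Gus.  [the near shore: Alma, Noor, Orla, Sol | the far shore: Gus, Pim]
4. Ferryman goes back to the near shore alone.  [the near shore: Alma, Noor, Orla, Sol | the far shore: Gus, Pim]
5. Ferryman goes to the far shore with Alma.  [the near shore: Noor, Orla, Sol | the far shore: Alma, Gus, Pim]
6. Ferryman goes back to the near shore with Pim.  [the near shore: Noor, Orla, Pim, Sol | the far shore: Alma, Gus]
7. Ferryman goes to the far shore with Sol.  [the near shore: Noor, Orla, Pim | the far shore: Alma, Gus, Sol]
8. Ferryman goes back to the near shore alone.  [the near shore: Noor, Orla, Pim | the far shore: Alma, Gus, Sol]
9. Ferryman goes to the far shore with Noor.  [the near shore: Orla, Pim | the far shore: Alma, Gus, Noor, Sol]
10. Ferryman goes back to the near shore alone.  [the near shore: Orla, Pim | the far shore: Alma, Gus, Noor, Sol]
11. Ferryman goes to the far shore with Orla.  [the near shore: Pim | the far shore: Alma, Gus, Noor, Orla, Sol]
12. Ferryman goes back to the near shore alone.  [the near shore: Pim | the far shore: Alma, Gus, Noor, Orla, Sol]
13. Ferryman goes to the far shore with Pim.  [the near shore: — | the far shore: Alma, Gus, Noor, Orla, Pim, Sol]

13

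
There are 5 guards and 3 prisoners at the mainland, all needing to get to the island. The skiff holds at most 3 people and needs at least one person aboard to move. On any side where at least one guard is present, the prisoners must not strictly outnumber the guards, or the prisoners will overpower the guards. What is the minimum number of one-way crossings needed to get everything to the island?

Counting alone: each trip to the island takes at most 3 across and each return brings at least 1 back, so after t trips out (and t−1 returns) at most 3t − (t−1) of the 8 are across; that first reaches 8 at t = 4, so at least 7 crossings are needed.
The plan below uses exactly 7 crossings, so it is optimal:
1. 2 prisoners → the island.  (the mainland: 5G 1P; the island: 0G 2P)
2. 1 prisoner ← the mainland.  (the mainland: 5G 2P; the island: 0G 1P)
3. 2 guards and 1 prisoner → the island.  (the mainland: 3G 1P; the island: 2G 2P)
4. 1 prisoner ← the mainland.  (the mainland: 3G 2P; the island: 2G 1P)
5. 1 guard and 2 prisoners → the island.  (the mainland: 2G 0P; the island: 3G 3P)
6. 1 prisoner ← the mainland.  (the mainland: 2G 1P; the island: 3G 2P)
7. 2 guards and 1 prisoner → the island.  (the mainland: 0G 0P; the island: 5G 3P)

7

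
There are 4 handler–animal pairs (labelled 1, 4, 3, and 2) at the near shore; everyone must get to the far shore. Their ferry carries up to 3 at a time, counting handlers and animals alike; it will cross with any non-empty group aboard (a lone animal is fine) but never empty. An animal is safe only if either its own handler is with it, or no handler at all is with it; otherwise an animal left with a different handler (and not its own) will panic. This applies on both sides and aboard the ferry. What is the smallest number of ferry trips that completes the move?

Counting alone: each trip to the far shore takes at most 3 across and each return brings at least 1 back, so after t trips out (and t−1 returns) at most 3t − (t−1) of the 8 are across; that first reaches 8 at t = 4, so at least 7 crossings are needed.
The safety rule pushes this higher. Following every safe sequence of crossings, the most of the 8 that can be at the far shore as the ferry arrives there on crossing 7 is 7 — never all 8.
So no plan with fewer than 9 crossings exists, and this one achieves 9:
1. animal 1 and handler 1 cross → the far shore.
2. handler 1 crosses ← the near shore.
3. animal 4, handler 1, and handler 4 cross → the far shore.
4. animal 1 and handler 1 cross ← the near shore.
5. handler 1, handler 2, and handler 3 cross → the far shore.
6. animal 4 crosses ← the near shore.
7. animal 1 and animal 4 cross → the far shore.
8. animal 1 crosses ← the near shore.
9. animal 1, animal 2, and animal 3 cross → the far shore.

9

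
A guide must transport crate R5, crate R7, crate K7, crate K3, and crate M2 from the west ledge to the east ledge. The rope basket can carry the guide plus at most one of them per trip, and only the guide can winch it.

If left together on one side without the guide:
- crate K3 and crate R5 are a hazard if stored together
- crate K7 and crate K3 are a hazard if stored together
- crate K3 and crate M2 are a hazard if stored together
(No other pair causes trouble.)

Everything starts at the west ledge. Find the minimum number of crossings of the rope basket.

Following every safe sequence of crossings from the start, the most of the 5 that can be at the east ledge as the rope basket arrives there on crossings 1, 3, 5 is 1, 2, 3 respectively; the best ever achieved is 3 of 5.
From crossing 7 on, no configuration arises that was not already reachable earlier: only 18 distinct safe configurations (who is on which side, and where the rope basket is) can ever be reached, none of them has everyone across, and every continuation just revisits them. So no valid plan exists.

impossible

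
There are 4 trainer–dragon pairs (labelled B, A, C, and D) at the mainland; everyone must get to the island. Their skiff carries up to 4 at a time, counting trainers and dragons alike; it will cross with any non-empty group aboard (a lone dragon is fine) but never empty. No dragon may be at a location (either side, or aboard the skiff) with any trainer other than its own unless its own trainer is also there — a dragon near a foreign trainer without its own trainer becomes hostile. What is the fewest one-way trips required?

Counting alone: each trip to the island takes at most 4 across and each return brings at least 1 back, so after t trips out (and t−1 returns) at most 4t − (t−1) of the 8 are across; that first reaches 8 at t = 3, so at least 5 crossings are needed.
The plan below uses exactly 5 crossings, so it is optimal:
1. dragon B and trainer B cross → the island.
2. trainer B crosses ← the mainland.
3. trainer A, trainer B, trainer C, and trainer D cross → the island.
4. dragon B crosses ← the mainland.
5. dragon A, dragon B, dragon C, and dragon D cross → the island.

5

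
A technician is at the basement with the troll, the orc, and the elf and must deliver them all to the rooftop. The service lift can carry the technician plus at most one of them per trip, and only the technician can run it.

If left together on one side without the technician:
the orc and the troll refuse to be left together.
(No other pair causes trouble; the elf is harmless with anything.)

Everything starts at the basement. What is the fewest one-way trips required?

Counting alone: the technician can take at most 1 across per trip to the rooftop, so moving all 3 needs at least 3 loaded trips out, with a return between consecutive ones — at least 5 crossings.
The plan below uses exactly 5 crossings, so it is optimal:
1. Technician goes to the rooftop with the troll.
2. Technician goes back to the basement alone.
3. Technician goes to the rooftop with the elf.
4. Technician goes back to the basement alone.
5. Technician goes to the rooftop with the orc.

5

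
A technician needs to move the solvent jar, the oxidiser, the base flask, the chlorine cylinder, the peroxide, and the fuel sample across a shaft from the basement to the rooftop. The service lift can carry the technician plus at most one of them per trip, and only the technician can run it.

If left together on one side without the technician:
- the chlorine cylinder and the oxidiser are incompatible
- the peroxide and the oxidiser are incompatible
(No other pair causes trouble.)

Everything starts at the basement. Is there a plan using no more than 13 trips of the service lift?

Yes

Yes — this plan uses 13 crossings (≤ 13):
1. Technician goes to the rooftop with the oxidiser.  [the basement: the base flask, the chlorine cylinder, the fuel sample, the peroxide, the solvent jar | the rooftop: the oxidiser]
2. Technician goes back to the basement alone.  [the basement: the base flask, the chlorine cylinder, the fuel sample, the peroxide, the solvent jar | the rooftop: the oxidiser]
3. Technician goes to the rooftop with the solvent jar.  [the basement: the base flask, the chlorine cylinder, the fuel sample, the peroxide | the rooftop: the oxidiser, the solvent jar]
4. Technician goes back to the basement alone.  [the basement: the base flask, the chlorine cylinder, the fuel sample, the peroxide | the rooftop: the oxidiser, the solvent jar]
5. Technician goes to the rooftop with the base flask.  [the basement: the chlorine cylinder, the fuel sample, the peroxide | the rooftop: the base flask, the oxidiser, the solvent jar]
6. Technician goes back to the basement alone.  [the basement: the chlorine cylinder, the fuel sample, the peroxide | the rooftop: the base flask, the oxidiser, the solvent jar]
7. Technician goes to the rooftop with the chlorine cylinder.  [the basement: the fuel sample, the peroxide | the rooftop: the base flask, the chlorine cylinder, the oxidiser, the solvent jar]
8. Technician goes back to the basement with the oxidiser.  [the basement: the fuel sample, the oxidiser, the peroxide | the rooftop: the base flask, the chlorine cylinder, the solvent jar]
9. Technician goes to the rooftop with the peroxide.  [the basement: the fuel sample, the oxidiser | the rooftop: the base flask, the chlorine cylinder, the peroxide, the solvent jar]
10. Technician goes back to the basement alone.  [the basement: the fuel sample, the oxidiser | the rooftop: the base flask, the chlorine cylinder, the peroxide, the solvent jar]
11. Technician goes to the rooftop with the fuel sample.  [the basement: the oxidiser | the rooftop: the base flask, the chlorine cylinder, the fuel sample, the peroxide, the solvent jar]
12. Technician goes back to the basement alone.  [the basement: the oxidiser | the rooftop: the base flask, the chlorine cylinder, the fuel sample, the peroxide, the solvent jar]
13. Technician goes to the rooftop with the oxidiser.  [the basement: — | the rooftop: the base flask, the chlorine cylinder, the fuel sample, the oxidiser, the peroxide, the solvent jar]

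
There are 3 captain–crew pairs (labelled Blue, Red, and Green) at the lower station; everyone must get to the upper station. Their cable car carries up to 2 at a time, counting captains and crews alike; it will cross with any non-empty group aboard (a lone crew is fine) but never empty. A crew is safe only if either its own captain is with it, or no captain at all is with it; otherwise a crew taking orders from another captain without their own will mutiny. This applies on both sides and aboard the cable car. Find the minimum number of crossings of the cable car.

11

Counting alone: each trip to the upper station takes at most 2 across and each return brings at least 1 back, so after t trips out (and t−1 returns) at most 2t − (t−1) of the 6 are across; that first reaches 6 at t = 5, so at least 9 crossings are needed.
The safety rule pushes this higher. Following every safe sequence of crossings, the most of the 6 that can be at the upper station as the cable car arrives there on crossing 9 is 5 — never all 6.
So no plan with fewer than 11 crossings exists, and this one achieves 11:
1. captain Blue and crew Blue cross → the upper station.
2. captain Blue crosses ← the lower station.
3. crew Green and crew Red cross → the upper station.
4. crew Blue crosses ← the lower station.
5. captain Green and captain Red cross → the upper station.
6. captain Red and crew Red cross ← the lower station.
7. captain Blue and captain Red cross → the upper station.
8. crew Green crosses ← the lower station.
9. crew Blue and crew Red cross → the upper station.
10. captain Green crosses ← the lower station.
11. captain Green and crew Green cross → the upper station.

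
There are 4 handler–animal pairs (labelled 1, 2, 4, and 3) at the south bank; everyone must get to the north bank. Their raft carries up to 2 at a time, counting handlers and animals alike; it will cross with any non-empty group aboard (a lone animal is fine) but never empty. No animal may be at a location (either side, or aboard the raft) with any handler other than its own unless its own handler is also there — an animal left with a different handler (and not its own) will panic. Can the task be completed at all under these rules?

No

Following every safe sequence of crossings from the start, the most of the 8 that can be at the north bank as the raft arrives there on crossings 1, 3, 5 is 2, 3, 4 respectively; the best ever achieved is 4 of 8.
From crossing 7 on, no configuration arises that was not already reachable earlier: only 44 distinct safe configurations (who is on which side, and where the raft is) can ever be reached, none of them has everyone across, and every continuation just revisits them. So no valid plan exists.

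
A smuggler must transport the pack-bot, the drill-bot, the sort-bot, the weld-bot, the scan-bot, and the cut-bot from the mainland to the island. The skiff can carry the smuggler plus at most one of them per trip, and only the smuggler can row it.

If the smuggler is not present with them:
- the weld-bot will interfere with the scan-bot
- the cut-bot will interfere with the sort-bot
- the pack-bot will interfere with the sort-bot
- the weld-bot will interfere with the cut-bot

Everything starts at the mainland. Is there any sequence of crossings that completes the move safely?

No

Whatever the first load, the items left behind include a forbidden pair without the smuggler. No opening move is safe, so no plan exists.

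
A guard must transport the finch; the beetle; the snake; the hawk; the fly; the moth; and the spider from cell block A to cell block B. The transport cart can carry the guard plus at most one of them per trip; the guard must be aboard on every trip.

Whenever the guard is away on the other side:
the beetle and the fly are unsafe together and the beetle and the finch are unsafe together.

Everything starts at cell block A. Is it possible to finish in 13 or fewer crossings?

Counting alone: the guard can take at most 1 across per trip to cell block B, so moving all 7 needs at least 7 loaded trips out, with a return between consecutive ones — at least 13 crossings.
The safety rule pushes this higher. Following every safe sequence of crossings, the most of the 7 that can be at cell block B as the transport cart arrives there on crossing 13 is 6 — never all 7.
So the move cannot be finished within 13 crossings. (The shortest complete plan takes 15:)
1. Guard goes to cell block B with the beetle.  [cell block A: the finch, the fly, the hawk, the moth, the snake, the spider | cell block B: the beetle]
2. Guard goes back to cell block A alone.  [cell block A: the finch, the fly, the hawk, the moth, the snake, the spider | cell block B: the beetle]
3. Guard goes to cell block B with the finch.  [cell block A: the fly, the hawk, the moth, the snake, the spider | cell block B: the beetle, the finch]
4. Guard goes back to cell block A with the beetle.  [cell block A: the beetle, the fly, the hawk, the moth, the snake, the spider | cell block B: the finch]
5. Guard goes to cell block B with the fly.  [cell block A: the beetle, the hawk, the moth, the snake, the spider | cell block B: the finch, the fly]
6. Guard goes back to cell block A alone.  [cell block A: the beetle, the hawk, the moth, the snake, the spider | cell block B: the finch, the fly]
7. Guard goes to cell block B with the snake.  [cell block A: the beetle, the hawk, the moth, the spider | cell block B: the finch, the fly, the snake]
8. Guard goes back to cell block A alone.  [cell block A: the beetle, the hawk, the moth, the spider | cell block B: the finch, the fly, the snake]
9. Guard goes to cell block B with the hawk.  [cell block A: the beetle, the moth, the spider | cell block B: the finch, the fly, the hawk, the snake]
10. Guard goes back to cell block A alone.  [cell block A: the beetle, the moth, the spider | cell block B: the finch, the fly, the hawk, the snake]
11. Guard goes to cell block B with the moth.  [cell block A: the beetle, the spider | cell block B: the finch, the fly, the hawk, the moth, the snake]
12. Guard goes back to cell block A alone.  [cell block A: the beetle, the spider | cell block B: the finch, the fly, the hawk, the moth, the snake]
13. Guard goes to cell block B with the spider.  [cell block A: the beetle | cell block B: the finch, the fly, the hawk, the moth, the snake, the spider]
14. Guard goes back to cell block A alone.  [cell block A: the beetle | cell block B: the finch, the fly, the hawk, the moth, the snake, the spider]
15. Guard goes to cell block B with the beetle.  [cell block A: — | cell block B: the beetle, the finch, the fly, the hawk, the moth, the snake, the spider]

No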